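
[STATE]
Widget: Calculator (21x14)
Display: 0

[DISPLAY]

                    0
┌───┬───┬───┬───┐    
│ 7 │ 8 │ 9 │ ÷ │    
├───┼───┼───┼───┤    
│ 4 │ 5 │ 6 │ × │    
├───┼───┼───┼───┤    
│ 1 │ 2 │ 3 │ - │    
├───┼───┼───┼───┤    
│ 0 │ . │ = │ + │    
├───┼───┼───┼───┤    
│ C │ MC│ MR│ M+│    
└───┴───┴───┴───┘    
                     
                     


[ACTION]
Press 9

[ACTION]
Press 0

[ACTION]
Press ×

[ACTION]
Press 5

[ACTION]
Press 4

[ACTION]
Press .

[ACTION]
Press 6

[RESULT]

                 54.6
┌───┬───┬───┬───┐    
│ 7 │ 8 │ 9 │ ÷ │    
├───┼───┼───┼───┤    
│ 4 │ 5 │ 6 │ × │    
├───┼───┼───┼───┤    
│ 1 │ 2 │ 3 │ - │    
├───┼───┼───┼───┤    
│ 0 │ . │ = │ + │    
├───┼───┼───┼───┤    
│ C │ MC│ MR│ M+│    
└───┴───┴───┴───┘    
                     
                     


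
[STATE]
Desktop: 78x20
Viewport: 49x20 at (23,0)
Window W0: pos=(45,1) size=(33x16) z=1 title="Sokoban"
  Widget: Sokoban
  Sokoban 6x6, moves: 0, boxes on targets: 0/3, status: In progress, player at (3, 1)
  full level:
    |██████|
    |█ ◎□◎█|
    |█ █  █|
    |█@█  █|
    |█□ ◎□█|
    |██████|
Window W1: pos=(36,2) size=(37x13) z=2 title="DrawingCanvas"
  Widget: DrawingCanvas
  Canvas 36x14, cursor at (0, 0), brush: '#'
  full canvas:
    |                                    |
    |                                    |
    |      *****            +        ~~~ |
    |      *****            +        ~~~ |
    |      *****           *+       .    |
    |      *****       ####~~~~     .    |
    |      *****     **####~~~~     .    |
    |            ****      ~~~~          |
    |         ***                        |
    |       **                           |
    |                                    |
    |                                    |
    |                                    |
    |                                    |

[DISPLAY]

                                                 
                      ┏━━━━━━━━━━━━━━━━━━━━━━━━━━
             ┏━━━━━━━━━━━━━━━━━━━━━━━━━━━━━━━━━━━
             ┃ DrawingCanvas                     
             ┠───────────────────────────────────
             ┃+                                  
             ┃                                   
             ┃      *****            +        ~~~
             ┃      *****            +        ~~~
             ┃      *****           *+       .   
             ┃      *****       ####~~~~     .   
             ┃      *****     **####~~~~     .   
             ┃            ****      ~~~~         
             ┃         ***                       
             ┗━━━━━━━━━━━━━━━━━━━━━━━━━━━━━━━━━━━
                      ┃                          
                      ┗━━━━━━━━━━━━━━━━━━━━━━━━━━
                                                 
                                                 
                                                 


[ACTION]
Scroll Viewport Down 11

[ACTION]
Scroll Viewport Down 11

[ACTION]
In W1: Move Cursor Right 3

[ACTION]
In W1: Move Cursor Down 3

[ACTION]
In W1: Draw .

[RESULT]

                                                 
                      ┏━━━━━━━━━━━━━━━━━━━━━━━━━━
             ┏━━━━━━━━━━━━━━━━━━━━━━━━━━━━━━━━━━━
             ┃ DrawingCanvas                     
             ┠───────────────────────────────────
             ┃                                   
             ┃                                   
             ┃      *****            +        ~~~
             ┃   .  *****            +        ~~~
             ┃      *****           *+       .   
             ┃      *****       ####~~~~     .   
             ┃      *****     **####~~~~     .   
             ┃            ****      ~~~~         
             ┃         ***                       
             ┗━━━━━━━━━━━━━━━━━━━━━━━━━━━━━━━━━━━
                      ┃                          
                      ┗━━━━━━━━━━━━━━━━━━━━━━━━━━
                                                 
                                                 
                                                 


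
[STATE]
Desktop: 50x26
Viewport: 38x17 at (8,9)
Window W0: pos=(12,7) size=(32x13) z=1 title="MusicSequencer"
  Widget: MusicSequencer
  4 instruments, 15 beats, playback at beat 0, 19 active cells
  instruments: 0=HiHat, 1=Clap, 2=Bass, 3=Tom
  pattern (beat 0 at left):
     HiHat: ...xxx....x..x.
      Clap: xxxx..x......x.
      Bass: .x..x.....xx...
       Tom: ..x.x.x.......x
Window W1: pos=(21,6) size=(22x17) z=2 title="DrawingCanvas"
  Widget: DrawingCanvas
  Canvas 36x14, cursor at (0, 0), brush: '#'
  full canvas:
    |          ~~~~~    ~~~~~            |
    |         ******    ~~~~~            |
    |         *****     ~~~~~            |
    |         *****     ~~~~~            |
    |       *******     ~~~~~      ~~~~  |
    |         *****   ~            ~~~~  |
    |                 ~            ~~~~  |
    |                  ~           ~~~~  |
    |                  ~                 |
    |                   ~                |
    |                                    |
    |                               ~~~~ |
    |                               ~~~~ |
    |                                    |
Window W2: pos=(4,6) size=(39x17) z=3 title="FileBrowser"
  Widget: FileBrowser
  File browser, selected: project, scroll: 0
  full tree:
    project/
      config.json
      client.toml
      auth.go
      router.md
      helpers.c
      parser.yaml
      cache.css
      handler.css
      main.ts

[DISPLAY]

-] project/                       ┃┨  
 config.json                      ┃┃  
 client.toml                      ┃┃  
 auth.go                          ┃┃  
 router.md                        ┃┃  
 helpers.c                        ┃┃  
 parser.yaml                      ┃┃  
 cache.css                        ┃┃  
 handler.css                      ┃┃  
 main.ts                          ┃┃  
                                  ┃┛  
                                  ┃   
                                  ┃   
━━━━━━━━━━━━━━━━━━━━━━━━━━━━━━━━━━┛   
                                      
                                      
                                      


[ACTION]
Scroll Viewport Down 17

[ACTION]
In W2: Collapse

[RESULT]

+] project/                       ┃┨  
                                  ┃┃  
                                  ┃┃  
                                  ┃┃  
                                  ┃┃  
                                  ┃┃  
                                  ┃┃  
                                  ┃┃  
                                  ┃┃  
                                  ┃┃  
                                  ┃┛  
                                  ┃   
                                  ┃   
━━━━━━━━━━━━━━━━━━━━━━━━━━━━━━━━━━┛   
                                      
                                      
                                      


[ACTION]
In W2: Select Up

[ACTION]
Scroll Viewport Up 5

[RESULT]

                                      
                                      
━━━━━━━━━━━━━━━━━━━━━━━━━━━━━━━━━━┓   
leBrowser                         ┃┓  
──────────────────────────────────┨┃  
+] project/                       ┃┨  
                                  ┃┃  
                                  ┃┃  
                                  ┃┃  
                                  ┃┃  
                                  ┃┃  
                                  ┃┃  
                                  ┃┃  
                                  ┃┃  
                                  ┃┃  
                                  ┃┛  
                                  ┃   


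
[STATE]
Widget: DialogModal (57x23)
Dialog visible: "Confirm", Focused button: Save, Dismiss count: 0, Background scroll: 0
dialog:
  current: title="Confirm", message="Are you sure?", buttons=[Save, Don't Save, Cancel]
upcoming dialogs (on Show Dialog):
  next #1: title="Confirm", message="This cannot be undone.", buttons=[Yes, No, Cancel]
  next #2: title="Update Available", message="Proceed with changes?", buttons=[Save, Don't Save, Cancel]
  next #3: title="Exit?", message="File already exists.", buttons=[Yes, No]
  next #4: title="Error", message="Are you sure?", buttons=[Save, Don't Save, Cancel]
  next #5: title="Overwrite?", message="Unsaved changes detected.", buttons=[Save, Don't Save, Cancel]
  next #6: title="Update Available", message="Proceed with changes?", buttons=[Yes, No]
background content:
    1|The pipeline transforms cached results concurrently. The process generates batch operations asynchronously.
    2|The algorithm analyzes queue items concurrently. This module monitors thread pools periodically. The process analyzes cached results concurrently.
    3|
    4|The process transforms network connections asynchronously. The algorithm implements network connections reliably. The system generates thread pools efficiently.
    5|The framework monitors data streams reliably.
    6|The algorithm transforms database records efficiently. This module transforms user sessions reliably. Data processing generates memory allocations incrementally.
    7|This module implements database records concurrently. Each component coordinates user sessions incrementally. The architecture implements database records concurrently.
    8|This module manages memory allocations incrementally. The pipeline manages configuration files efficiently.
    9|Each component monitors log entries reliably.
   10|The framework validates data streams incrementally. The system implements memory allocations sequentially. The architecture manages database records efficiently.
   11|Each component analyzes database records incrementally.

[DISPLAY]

The pipeline transforms cached results concurrently. The 
The algorithm analyzes queue items concurrently. This mod
                                                         
The process transforms network connections asynchronously
The framework monitors data streams reliably.            
The algorithm transforms database records efficiently. Th
This module implements database records concurrently. Eac
This module manages memory allocations incrementally. The
Each component monitors log entries reliably.            
The framewor┌──────────────────────────────┐ntally. The s
Each compone│           Confirm            │rementally.  
            │        Are you sure?         │             
            │ [Save]  Don't Save   Cancel  │             
            └──────────────────────────────┘             
                                                         
                                                         
                                                         
                                                         
                                                         
                                                         
                                                         
                                                         
                                                         


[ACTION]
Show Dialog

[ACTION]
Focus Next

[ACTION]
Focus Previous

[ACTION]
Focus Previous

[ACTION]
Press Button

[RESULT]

The pipeline transforms cached results concurrently. The 
The algorithm analyzes queue items concurrently. This mod
                                                         
The process transforms network connections asynchronously
The framework monitors data streams reliably.            
The algorithm transforms database records efficiently. Th
This module implements database records concurrently. Eac
This module manages memory allocations incrementally. The
Each component monitors log entries reliably.            
The framework validates data streams incrementally. The s
Each component analyzes database records incrementally.  
                                                         
                                                         
                                                         
                                                         
                                                         
                                                         
                                                         
                                                         
                                                         
                                                         
                                                         
                                                         


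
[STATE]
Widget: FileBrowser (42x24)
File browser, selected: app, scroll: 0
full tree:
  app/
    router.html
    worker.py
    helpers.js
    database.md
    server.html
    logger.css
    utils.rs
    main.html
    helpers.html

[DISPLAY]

> [-] app/                                
    router.html                           
    worker.py                             
    helpers.js                            
    database.md                           
    server.html                           
    logger.css                            
    utils.rs                              
    main.html                             
    helpers.html                          
                                          
                                          
                                          
                                          
                                          
                                          
                                          
                                          
                                          
                                          
                                          
                                          
                                          
                                          


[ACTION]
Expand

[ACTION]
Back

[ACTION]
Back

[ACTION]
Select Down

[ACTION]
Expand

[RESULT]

  [-] app/                                
  > router.html                           
    worker.py                             
    helpers.js                            
    database.md                           
    server.html                           
    logger.css                            
    utils.rs                              
    main.html                             
    helpers.html                          
                                          
                                          
                                          
                                          
                                          
                                          
                                          
                                          
                                          
                                          
                                          
                                          
                                          
                                          


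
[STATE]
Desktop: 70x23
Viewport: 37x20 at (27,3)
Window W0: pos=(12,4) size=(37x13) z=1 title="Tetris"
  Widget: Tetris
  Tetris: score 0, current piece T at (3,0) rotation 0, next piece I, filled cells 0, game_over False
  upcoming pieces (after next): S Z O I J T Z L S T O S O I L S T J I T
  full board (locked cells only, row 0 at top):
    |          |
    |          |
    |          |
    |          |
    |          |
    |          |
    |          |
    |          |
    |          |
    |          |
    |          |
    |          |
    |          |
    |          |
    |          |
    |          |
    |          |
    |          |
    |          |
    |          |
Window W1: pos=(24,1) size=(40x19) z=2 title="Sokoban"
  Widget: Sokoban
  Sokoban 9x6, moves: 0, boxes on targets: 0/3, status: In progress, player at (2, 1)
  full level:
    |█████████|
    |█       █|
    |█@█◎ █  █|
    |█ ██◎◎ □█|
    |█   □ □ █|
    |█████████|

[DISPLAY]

────────────────────────────────────┨
███████                             ┃
      █                             ┃
█◎ █  █                             ┃
██◎◎ □█                             ┃
  □ □ █                             ┃
███████                             ┃
ves: 0  0/3                         ┃
                                    ┃
                                    ┃
                                    ┃
                                    ┃
                                    ┃
                                    ┃
                                    ┃
                                    ┃
━━━━━━━━━━━━━━━━━━━━━━━━━━━━━━━━━━━━┛
                                     
                                     
                                     


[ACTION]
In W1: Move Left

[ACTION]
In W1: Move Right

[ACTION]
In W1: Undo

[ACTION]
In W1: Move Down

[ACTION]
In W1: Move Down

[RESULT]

────────────────────────────────────┨
███████                             ┃
      █                             ┃
█◎ █  █                             ┃
██◎◎ □█                             ┃
  □ □ █                             ┃
███████                             ┃
ves: 2  0/3                         ┃
                                    ┃
                                    ┃
                                    ┃
                                    ┃
                                    ┃
                                    ┃
                                    ┃
                                    ┃
━━━━━━━━━━━━━━━━━━━━━━━━━━━━━━━━━━━━┛
                                     
                                     
                                     


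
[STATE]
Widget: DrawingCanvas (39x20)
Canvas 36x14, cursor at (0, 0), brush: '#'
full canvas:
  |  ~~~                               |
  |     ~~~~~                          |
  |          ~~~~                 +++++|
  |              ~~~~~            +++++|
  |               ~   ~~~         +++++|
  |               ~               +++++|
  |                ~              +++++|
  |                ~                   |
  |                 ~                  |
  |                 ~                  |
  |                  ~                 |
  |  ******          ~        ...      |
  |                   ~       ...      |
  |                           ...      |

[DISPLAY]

+ ~~~                                  
     ~~~~~                             
          ~~~~                 +++++   
              ~~~~~            +++++   
               ~   ~~~         +++++   
               ~               +++++   
                ~              +++++   
                ~                      
                 ~                     
                 ~                     
                  ~                    
  ******          ~        ...         
                   ~       ...         
                           ...         
                                       
                                       
                                       
                                       
                                       
                                       


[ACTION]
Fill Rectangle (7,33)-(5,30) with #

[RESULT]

+ ~~~                                  
     ~~~~~                             
          ~~~~                 +++++   
              ~~~~~            +++++   
               ~   ~~~         +++++   
               ~              ####++   
                ~             ####++   
                ~             ####     
                 ~                     
                 ~                     
                  ~                    
  ******          ~        ...         
                   ~       ...         
                           ...         
                                       
                                       
                                       
                                       
                                       
                                       


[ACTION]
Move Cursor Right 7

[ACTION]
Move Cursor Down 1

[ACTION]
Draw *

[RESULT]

  ~~~                                  
     ~~*~~                             
          ~~~~                 +++++   
              ~~~~~            +++++   
               ~   ~~~         +++++   
               ~              ####++   
                ~             ####++   
                ~             ####     
                 ~                     
                 ~                     
                  ~                    
  ******          ~        ...         
                   ~       ...         
                           ...         
                                       
                                       
                                       
                                       
                                       
                                       


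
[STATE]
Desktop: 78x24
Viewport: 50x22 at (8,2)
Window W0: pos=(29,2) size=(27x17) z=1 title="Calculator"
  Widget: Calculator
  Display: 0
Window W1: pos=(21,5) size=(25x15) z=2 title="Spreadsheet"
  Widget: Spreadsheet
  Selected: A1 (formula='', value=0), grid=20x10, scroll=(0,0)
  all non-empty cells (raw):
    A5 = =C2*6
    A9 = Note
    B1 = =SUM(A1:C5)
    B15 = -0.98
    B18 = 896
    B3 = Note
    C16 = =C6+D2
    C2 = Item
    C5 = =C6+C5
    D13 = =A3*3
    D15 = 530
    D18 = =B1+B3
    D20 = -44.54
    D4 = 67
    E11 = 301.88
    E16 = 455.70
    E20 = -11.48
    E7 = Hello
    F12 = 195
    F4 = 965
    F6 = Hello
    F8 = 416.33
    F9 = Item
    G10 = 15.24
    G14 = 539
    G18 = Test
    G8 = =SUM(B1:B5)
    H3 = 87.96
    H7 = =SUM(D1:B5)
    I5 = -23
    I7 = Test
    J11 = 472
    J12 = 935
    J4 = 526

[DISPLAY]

                     ┏━━━━━━━━━━━━━━━━━━━━━━━━━┓  
                     ┃ Calculator              ┃  
                     ┠─────────────────────────┨  
             ┏━━━━━━━━━━━━━━━━━━━━━━━┓        0┃  
             ┃ Spreadsheet           ┃┐        ┃  
             ┠───────────────────────┨│        ┃  
             ┃A1:                    ┃┤        ┃  
             ┃       A       B       ┃│        ┃  
             ┃-----------------------┃┤        ┃  
             ┃  1      [0]#CIRC!     ┃│        ┃  
             ┃  2        0       0Ite┃┤        ┃  
             ┃  3        0Note       ┃│        ┃  
             ┃  4        0       0   ┃┤        ┃  
             ┃  5 #ERR!          0#CI┃│        ┃  
             ┃  6        0       0   ┃┘        ┃  
             ┃  7        0       0   ┃         ┃  
             ┃  8        0       0   ┃━━━━━━━━━┛  
             ┗━━━━━━━━━━━━━━━━━━━━━━━┛            
                                                  
                                                  
                                                  
                                                  


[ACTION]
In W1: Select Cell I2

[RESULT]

                     ┏━━━━━━━━━━━━━━━━━━━━━━━━━┓  
                     ┃ Calculator              ┃  
                     ┠─────────────────────────┨  
             ┏━━━━━━━━━━━━━━━━━━━━━━━┓        0┃  
             ┃ Spreadsheet           ┃┐        ┃  
             ┠───────────────────────┨│        ┃  
             ┃I2:                    ┃┤        ┃  
             ┃       A       B       ┃│        ┃  
             ┃-----------------------┃┤        ┃  
             ┃  1        0#CIRC!     ┃│        ┃  
             ┃  2        0       0Ite┃┤        ┃  
             ┃  3        0Note       ┃│        ┃  
             ┃  4        0       0   ┃┤        ┃  
             ┃  5 #ERR!          0#CI┃│        ┃  
             ┃  6        0       0   ┃┘        ┃  
             ┃  7        0       0   ┃         ┃  
             ┃  8        0       0   ┃━━━━━━━━━┛  
             ┗━━━━━━━━━━━━━━━━━━━━━━━┛            
                                                  
                                                  
                                                  
                                                  


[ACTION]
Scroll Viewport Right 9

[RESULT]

            ┏━━━━━━━━━━━━━━━━━━━━━━━━━┓           
            ┃ Calculator              ┃           
            ┠─────────────────────────┨           
    ┏━━━━━━━━━━━━━━━━━━━━━━━┓        0┃           
    ┃ Spreadsheet           ┃┐        ┃           
    ┠───────────────────────┨│        ┃           
    ┃I2:                    ┃┤        ┃           
    ┃       A       B       ┃│        ┃           
    ┃-----------------------┃┤        ┃           
    ┃  1        0#CIRC!     ┃│        ┃           
    ┃  2        0       0Ite┃┤        ┃           
    ┃  3        0Note       ┃│        ┃           
    ┃  4        0       0   ┃┤        ┃           
    ┃  5 #ERR!          0#CI┃│        ┃           
    ┃  6        0       0   ┃┘        ┃           
    ┃  7        0       0   ┃         ┃           
    ┃  8        0       0   ┃━━━━━━━━━┛           
    ┗━━━━━━━━━━━━━━━━━━━━━━━┛                     
                                                  
                                                  
                                                  
                                                  


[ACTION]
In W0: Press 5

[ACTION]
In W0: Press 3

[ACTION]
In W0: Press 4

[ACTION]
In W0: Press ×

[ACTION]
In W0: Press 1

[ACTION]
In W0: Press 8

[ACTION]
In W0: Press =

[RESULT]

            ┏━━━━━━━━━━━━━━━━━━━━━━━━━┓           
            ┃ Calculator              ┃           
            ┠─────────────────────────┨           
    ┏━━━━━━━━━━━━━━━━━━━━━━━┓     9612┃           
    ┃ Spreadsheet           ┃┐        ┃           
    ┠───────────────────────┨│        ┃           
    ┃I2:                    ┃┤        ┃           
    ┃       A       B       ┃│        ┃           
    ┃-----------------------┃┤        ┃           
    ┃  1        0#CIRC!     ┃│        ┃           
    ┃  2        0       0Ite┃┤        ┃           
    ┃  3        0Note       ┃│        ┃           
    ┃  4        0       0   ┃┤        ┃           
    ┃  5 #ERR!          0#CI┃│        ┃           
    ┃  6        0       0   ┃┘        ┃           
    ┃  7        0       0   ┃         ┃           
    ┃  8        0       0   ┃━━━━━━━━━┛           
    ┗━━━━━━━━━━━━━━━━━━━━━━━┛                     
                                                  
                                                  
                                                  
                                                  


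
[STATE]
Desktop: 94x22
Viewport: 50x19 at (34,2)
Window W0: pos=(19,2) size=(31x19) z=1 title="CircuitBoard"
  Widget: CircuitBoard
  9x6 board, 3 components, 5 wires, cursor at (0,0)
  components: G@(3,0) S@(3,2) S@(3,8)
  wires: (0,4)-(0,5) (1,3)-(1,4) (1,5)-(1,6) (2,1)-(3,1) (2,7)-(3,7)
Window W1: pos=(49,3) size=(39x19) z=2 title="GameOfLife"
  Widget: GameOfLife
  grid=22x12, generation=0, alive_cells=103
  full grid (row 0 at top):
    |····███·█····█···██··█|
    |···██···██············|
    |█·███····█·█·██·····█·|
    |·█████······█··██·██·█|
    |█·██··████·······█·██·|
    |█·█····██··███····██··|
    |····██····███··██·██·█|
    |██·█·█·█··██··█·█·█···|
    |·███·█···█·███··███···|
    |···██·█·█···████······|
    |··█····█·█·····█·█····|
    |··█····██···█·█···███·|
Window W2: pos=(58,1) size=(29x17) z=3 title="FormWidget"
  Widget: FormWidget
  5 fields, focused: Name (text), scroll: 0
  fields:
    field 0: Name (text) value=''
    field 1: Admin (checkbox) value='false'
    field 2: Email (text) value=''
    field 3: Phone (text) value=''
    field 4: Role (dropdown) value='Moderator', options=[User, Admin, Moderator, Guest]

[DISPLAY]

━━━━━━━━━━━━━━━┓        ┃ FormWidget              
               ┏━━━━━━━━┠─────────────────────────
───────────────┃ GameOfL┃> Name:       [          
 6 7 8         ┠────────┃  Admin:      [ ]        
      · ─ ·    ┃Gen: 0  ┃  Email:      [          
               ┃····███·┃  Phone:      [          
  · ─ ·   · ─ ·┃···██···┃  Role:       [Moderator 
               ┃█·███···┃                         
               ┃·█████··┃                         
               ┃█·██··██┃                         
               ┃█·█····█┃                         
               ┃····██··┃                         
               ┃██·█·█·█┃                         
               ┃·███·█··┃                         
               ┃···██·█·┃                         
               ┃··█····█┗━━━━━━━━━━━━━━━━━━━━━━━━━
               ┃··█····██···█·█···███·            
               ┃                                  
━━━━━━━━━━━━━━━┃                                  


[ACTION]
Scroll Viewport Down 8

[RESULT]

               ┏━━━━━━━━┠─────────────────────────
───────────────┃ GameOfL┃> Name:       [          
 6 7 8         ┠────────┃  Admin:      [ ]        
      · ─ ·    ┃Gen: 0  ┃  Email:      [          
               ┃····███·┃  Phone:      [          
  · ─ ·   · ─ ·┃···██···┃  Role:       [Moderator 
               ┃█·███···┃                         
               ┃·█████··┃                         
               ┃█·██··██┃                         
               ┃█·█····█┃                         
               ┃····██··┃                         
               ┃██·█·█·█┃                         
               ┃·███·█··┃                         
               ┃···██·█·┃                         
               ┃··█····█┗━━━━━━━━━━━━━━━━━━━━━━━━━
               ┃··█····██···█·█···███·            
               ┃                                  
━━━━━━━━━━━━━━━┃                                  
               ┗━━━━━━━━━━━━━━━━━━━━━━━━━━━━━━━━━━


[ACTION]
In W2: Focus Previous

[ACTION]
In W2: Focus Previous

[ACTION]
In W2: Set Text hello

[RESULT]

               ┏━━━━━━━━┠─────────────────────────
───────────────┃ GameOfL┃  Name:       [          
 6 7 8         ┠────────┃  Admin:      [ ]        
      · ─ ·    ┃Gen: 0  ┃  Email:      [          
               ┃····███·┃> Phone:      [hello     
  · ─ ·   · ─ ·┃···██···┃  Role:       [Moderator 
               ┃█·███···┃                         
               ┃·█████··┃                         
               ┃█·██··██┃                         
               ┃█·█····█┃                         
               ┃····██··┃                         
               ┃██·█·█·█┃                         
               ┃·███·█··┃                         
               ┃···██·█·┃                         
               ┃··█····█┗━━━━━━━━━━━━━━━━━━━━━━━━━
               ┃··█····██···█·█···███·            
               ┃                                  
━━━━━━━━━━━━━━━┃                                  
               ┗━━━━━━━━━━━━━━━━━━━━━━━━━━━━━━━━━━


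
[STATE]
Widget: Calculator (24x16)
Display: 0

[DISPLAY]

                       0
┌───┬───┬───┬───┐       
│ 7 │ 8 │ 9 │ ÷ │       
├───┼───┼───┼───┤       
│ 4 │ 5 │ 6 │ × │       
├───┼───┼───┼───┤       
│ 1 │ 2 │ 3 │ - │       
├───┼───┼───┼───┤       
│ 0 │ . │ = │ + │       
├───┼───┼───┼───┤       
│ C │ MC│ MR│ M+│       
└───┴───┴───┴───┘       
                        
                        
                        
                        


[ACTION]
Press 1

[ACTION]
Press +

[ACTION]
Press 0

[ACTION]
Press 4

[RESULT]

                       4
┌───┬───┬───┬───┐       
│ 7 │ 8 │ 9 │ ÷ │       
├───┼───┼───┼───┤       
│ 4 │ 5 │ 6 │ × │       
├───┼───┼───┼───┤       
│ 1 │ 2 │ 3 │ - │       
├───┼───┼───┼───┤       
│ 0 │ . │ = │ + │       
├───┼───┼───┼───┤       
│ C │ MC│ MR│ M+│       
└───┴───┴───┴───┘       
                        
                        
                        
                        


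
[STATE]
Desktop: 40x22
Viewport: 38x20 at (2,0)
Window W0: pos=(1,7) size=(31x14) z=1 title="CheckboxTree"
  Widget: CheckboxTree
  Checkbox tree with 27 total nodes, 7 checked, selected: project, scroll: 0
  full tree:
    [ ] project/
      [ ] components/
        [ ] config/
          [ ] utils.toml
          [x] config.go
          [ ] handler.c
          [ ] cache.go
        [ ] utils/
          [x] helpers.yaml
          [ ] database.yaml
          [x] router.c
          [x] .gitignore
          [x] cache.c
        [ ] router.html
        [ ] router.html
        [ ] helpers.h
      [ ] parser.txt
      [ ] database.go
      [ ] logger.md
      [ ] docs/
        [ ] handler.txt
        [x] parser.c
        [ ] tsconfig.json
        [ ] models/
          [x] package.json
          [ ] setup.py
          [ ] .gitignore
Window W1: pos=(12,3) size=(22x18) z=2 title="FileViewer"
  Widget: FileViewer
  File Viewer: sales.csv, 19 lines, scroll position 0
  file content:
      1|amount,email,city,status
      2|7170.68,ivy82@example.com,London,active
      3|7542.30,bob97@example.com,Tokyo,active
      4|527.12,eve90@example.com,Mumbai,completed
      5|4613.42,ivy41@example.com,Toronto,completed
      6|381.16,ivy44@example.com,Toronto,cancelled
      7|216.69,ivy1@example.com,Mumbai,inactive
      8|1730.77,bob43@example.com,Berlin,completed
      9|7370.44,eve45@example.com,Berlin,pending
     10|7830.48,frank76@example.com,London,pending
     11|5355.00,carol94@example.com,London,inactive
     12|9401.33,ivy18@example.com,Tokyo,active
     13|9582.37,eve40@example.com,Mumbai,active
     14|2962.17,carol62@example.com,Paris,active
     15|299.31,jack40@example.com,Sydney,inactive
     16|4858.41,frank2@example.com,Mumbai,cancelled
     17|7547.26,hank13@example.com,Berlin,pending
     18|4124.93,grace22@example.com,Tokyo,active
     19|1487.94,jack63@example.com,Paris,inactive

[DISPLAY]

                                      
                                      
                                      
          ┏━━━━━━━━━━━━━━━━━━━━┓      
          ┃ FileViewer         ┃      
          ┠────────────────────┨      
          ┃amount,email,city,s▲┃      
━━━━━━━━━━┃7170.68,ivy82@examp█┃      
 CheckboxT┃7542.30,bob97@examp░┃      
──────────┃527.12,eve90@exampl░┃      
>[-] proje┃4613.42,ivy41@examp░┃      
   [-] com┃381.16,ivy44@exampl░┃      
     [-] c┃216.69,ivy1@example░┃      
       [ ]┃1730.77,bob43@examp░┃      
       [x]┃7370.44,eve45@examp░┃      
       [ ]┃7830.48,frank76@exa░┃      
       [ ]┃5355.00,carol94@exa░┃      
     [-] u┃9401.33,ivy18@examp░┃      
       [x]┃9582.37,eve40@examp░┃      
       [ ]┃2962.17,carol62@exa▼┃      


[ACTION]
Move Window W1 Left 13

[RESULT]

                                      
                                      
                                      
━━━━━━━━━━━━━━━━━━━┓                  
FileViewer         ┃                  
───────────────────┨                  
mount,email,city,s▲┃                  
170.68,ivy82@examp█┃━━━━━━━━━┓        
542.30,bob97@examp░┃         ┃        
27.12,eve90@exampl░┃─────────┨        
613.42,ivy41@examp░┃         ┃        
81.16,ivy44@exampl░┃         ┃        
16.69,ivy1@example░┃         ┃        
730.77,bob43@examp░┃l        ┃        
370.44,eve45@examp░┃         ┃        
830.48,frank76@exa░┃         ┃        
355.00,carol94@exa░┃         ┃        
401.33,ivy18@examp░┃         ┃        
582.37,eve40@examp░┃aml      ┃        
962.17,carol62@exa▼┃yaml     ┃        


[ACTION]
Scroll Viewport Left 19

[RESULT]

                                      
                                      
                                      
┏━━━━━━━━━━━━━━━━━━━━┓                
┃ FileViewer         ┃                
┠────────────────────┨                
┃amount,email,city,s▲┃                
┃7170.68,ivy82@examp█┃━━━━━━━━━┓      
┃7542.30,bob97@examp░┃         ┃      
┃527.12,eve90@exampl░┃─────────┨      
┃4613.42,ivy41@examp░┃         ┃      
┃381.16,ivy44@exampl░┃         ┃      
┃216.69,ivy1@example░┃         ┃      
┃1730.77,bob43@examp░┃l        ┃      
┃7370.44,eve45@examp░┃         ┃      
┃7830.48,frank76@exa░┃         ┃      
┃5355.00,carol94@exa░┃         ┃      
┃9401.33,ivy18@examp░┃         ┃      
┃9582.37,eve40@examp░┃aml      ┃      
┃2962.17,carol62@exa▼┃yaml     ┃      
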